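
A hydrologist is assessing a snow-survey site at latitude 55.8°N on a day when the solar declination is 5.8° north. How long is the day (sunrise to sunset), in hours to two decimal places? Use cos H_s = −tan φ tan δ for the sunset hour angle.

13.15 hours

−tan φ tan δ = −(1.4715)(0.1016) = -0.1495; H_s = arccos(-0.1495) = 98.60°.
Day length = 2 H_s / 15° h⁻¹ = 197.20° / 15 = 13.147 h.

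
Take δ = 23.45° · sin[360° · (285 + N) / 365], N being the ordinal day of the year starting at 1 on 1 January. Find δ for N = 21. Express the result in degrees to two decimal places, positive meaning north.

-19.93°

360 × (285 + 21) / 365 = 301.808°; sin(301.808°) = -0.8498.
δ = 23.45 × -0.8498 = -19.928° ≈ -19.93°.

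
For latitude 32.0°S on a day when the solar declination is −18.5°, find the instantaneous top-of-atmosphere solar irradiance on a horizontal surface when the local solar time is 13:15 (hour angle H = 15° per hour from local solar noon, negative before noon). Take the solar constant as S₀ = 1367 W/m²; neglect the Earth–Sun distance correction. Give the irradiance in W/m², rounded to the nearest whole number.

1271 W/m²

Hour angle H = 15° × (13.25 − 12) = 18.75°.
With φ = -32.0°, δ = -18.5°, H = 18.75°: sin φ sin δ = 0.1681, cos φ cos δ cos H = 0.7615, so cos θ_z = 0.9296.
Top-of-atmosphere irradiance = S₀ cos θ_z = 1367 × 0.9296 = 1270.76 W/m².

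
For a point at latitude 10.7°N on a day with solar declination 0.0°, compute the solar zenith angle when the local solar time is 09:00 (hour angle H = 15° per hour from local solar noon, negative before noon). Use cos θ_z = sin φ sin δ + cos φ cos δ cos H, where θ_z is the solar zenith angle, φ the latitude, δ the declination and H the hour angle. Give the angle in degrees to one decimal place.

46.0°

Hour angle H = 15° × (9 − 12) = -45.00°.
cos θ_z = sin(10.7°) sin(0.0°) + cos(10.7°) cos(0.0°) cos(-45.00°) = 0.0000 + 0.6948 = 0.6948.
θ_z = arccos(0.6948) = 45.99°.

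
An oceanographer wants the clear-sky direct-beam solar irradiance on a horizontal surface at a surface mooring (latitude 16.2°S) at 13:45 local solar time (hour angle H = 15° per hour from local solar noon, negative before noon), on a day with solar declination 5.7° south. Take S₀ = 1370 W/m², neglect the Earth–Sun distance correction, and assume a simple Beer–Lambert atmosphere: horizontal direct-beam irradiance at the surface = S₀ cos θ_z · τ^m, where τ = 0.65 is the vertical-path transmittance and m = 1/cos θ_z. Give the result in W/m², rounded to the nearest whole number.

745 W/m²

Hour angle H = 15° × (13.75 − 12) = 26.25°.
With φ = -16.2°, δ = -5.7°, H = 26.25°: sin φ sin δ = 0.0277, cos φ cos δ cos H = 0.8570, so cos θ_z = 0.8847.
Air mass m = 1/cos θ_z = 1/0.8847 = 1.130; τ^m = 0.65^1.130 = 0.6146.
Surface direct beam = 1370 × 0.8847 × 0.6146 = 744.92 W/m².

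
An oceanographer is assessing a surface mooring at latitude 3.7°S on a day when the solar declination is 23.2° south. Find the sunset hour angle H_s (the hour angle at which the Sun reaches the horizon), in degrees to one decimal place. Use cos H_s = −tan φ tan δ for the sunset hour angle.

−tan φ tan δ = −(-0.0647)(-0.4286) = -0.0277; H_s = arccos(-0.0277) = 91.59°.

91.6°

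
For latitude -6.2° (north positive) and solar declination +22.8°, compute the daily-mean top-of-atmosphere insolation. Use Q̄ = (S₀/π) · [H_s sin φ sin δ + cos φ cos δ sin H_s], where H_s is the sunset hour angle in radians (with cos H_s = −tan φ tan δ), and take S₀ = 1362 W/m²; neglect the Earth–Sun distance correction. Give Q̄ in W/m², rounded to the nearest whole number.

cos H_s = −tan(-6.2°) · tan(22.8°) = 0.0457, so H_s = arccos(0.0457) = 87.38°. In radians, H_s = 1.5251.
H_s sin φ sin δ = 1.5251 × -0.1080 × 0.3875 = -0.0638.
cos φ cos δ sin H_s = 0.9942 × 0.9219 × 0.9990 = 0.9156.
Q̄ = (1362/π) × (-0.0638 + 0.9156) = 433.54 × 0.8518 = 369.29 W/m².

369 W/m²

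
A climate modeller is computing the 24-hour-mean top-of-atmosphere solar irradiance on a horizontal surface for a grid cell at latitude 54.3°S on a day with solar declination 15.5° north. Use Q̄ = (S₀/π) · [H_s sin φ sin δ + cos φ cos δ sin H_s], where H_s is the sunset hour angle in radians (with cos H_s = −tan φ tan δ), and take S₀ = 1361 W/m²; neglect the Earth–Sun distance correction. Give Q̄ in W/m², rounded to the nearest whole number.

114 W/m²

−tan φ tan δ = −(-1.3916)(0.2773) = 0.3859; H_s = arccos(0.3859) = 67.30°. In radians, H_s = 1.1746.
H_s sin φ sin δ = 1.1746 × -0.8121 × 0.2672 = -0.2549.
cos φ cos δ sin H_s = 0.5835 × 0.9636 × 0.9225 = 0.5187.
Q̄ = (1361/π) × (-0.2549 + 0.5187) = 433.22 × 0.2638 = 114.28 W/m².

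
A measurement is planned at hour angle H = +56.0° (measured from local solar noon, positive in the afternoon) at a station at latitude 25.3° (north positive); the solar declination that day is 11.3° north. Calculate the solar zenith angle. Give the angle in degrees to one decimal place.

cos θ_z = sin(25.3°) sin(11.3°) + cos(25.3°) cos(11.3°) cos(56.00°) = 0.0837 + 0.4958 = 0.5795.
θ_z = arccos(0.5795) = 54.58°.

54.6°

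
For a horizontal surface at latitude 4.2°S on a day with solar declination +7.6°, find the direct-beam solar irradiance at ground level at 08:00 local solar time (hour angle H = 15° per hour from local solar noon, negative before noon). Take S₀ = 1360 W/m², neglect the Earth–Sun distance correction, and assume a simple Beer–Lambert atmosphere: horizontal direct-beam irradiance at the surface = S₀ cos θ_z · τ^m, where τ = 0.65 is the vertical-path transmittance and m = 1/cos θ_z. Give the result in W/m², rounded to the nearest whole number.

Hour angle H = 15° × (8 − 12) = -60.00°.
cos θ_z = sin(-4.2°) sin(7.6°) + cos(-4.2°) cos(7.6°) cos(-60.00°) = -0.0097 + 0.4943 = 0.4846.
Air mass m = 1/cos θ_z = 1/0.4846 = 2.064; τ^m = 0.65^2.064 = 0.4110.
Surface direct beam = 1360 × 0.4846 × 0.4110 = 270.87 W/m².

271 W/m²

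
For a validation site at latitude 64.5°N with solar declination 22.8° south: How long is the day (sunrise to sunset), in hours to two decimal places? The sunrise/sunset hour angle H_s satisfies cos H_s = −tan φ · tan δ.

The sunset hour angle satisfies cos H_s = −tan φ tan δ = 0.8813, giving H_s = 28.20°.
Day length = 2 H_s / 15° h⁻¹ = 56.40° / 15 = 3.760 h.

3.76 hours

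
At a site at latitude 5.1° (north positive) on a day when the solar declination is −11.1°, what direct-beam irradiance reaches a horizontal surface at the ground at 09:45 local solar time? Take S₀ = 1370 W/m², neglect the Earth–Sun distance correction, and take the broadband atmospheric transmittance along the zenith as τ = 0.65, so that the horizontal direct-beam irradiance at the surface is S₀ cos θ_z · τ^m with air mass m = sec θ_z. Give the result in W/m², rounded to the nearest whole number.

Hour angle H = 15° × (9.75 − 12) = -33.75°.
With φ = 5.1°, δ = -11.1°, H = -33.75°: sin φ sin δ = -0.0171, cos φ cos δ cos H = 0.8127, so cos θ_z = 0.7956.
Air mass m = 1/cos θ_z = 1/0.7956 = 1.257; τ^m = 0.65^1.257 = 0.5819.
Surface direct beam = 1370 × 0.7956 × 0.5819 = 634.25 W/m².

634 W/m²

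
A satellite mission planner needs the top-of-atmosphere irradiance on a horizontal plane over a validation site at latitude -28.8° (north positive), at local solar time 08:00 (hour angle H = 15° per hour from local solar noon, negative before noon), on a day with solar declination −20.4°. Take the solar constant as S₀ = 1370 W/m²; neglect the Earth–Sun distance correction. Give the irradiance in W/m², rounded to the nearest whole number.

Hour angle H = 15° × (8 − 12) = -60.00°.
cos θ_z = sin(-28.8°) sin(-20.4°) + cos(-28.8°) cos(-20.4°) cos(-60.00°) = 0.1679 + 0.4107 = 0.5786.
Top-of-atmosphere irradiance = S₀ cos θ_z = 1370 × 0.5786 = 792.68 W/m².

793 W/m²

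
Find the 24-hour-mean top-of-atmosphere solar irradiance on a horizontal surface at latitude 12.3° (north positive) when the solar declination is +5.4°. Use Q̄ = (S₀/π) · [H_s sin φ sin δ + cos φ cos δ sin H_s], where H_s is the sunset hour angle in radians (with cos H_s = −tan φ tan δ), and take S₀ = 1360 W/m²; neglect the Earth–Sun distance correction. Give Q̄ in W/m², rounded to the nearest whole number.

−tan φ tan δ = −(0.2180)(0.0945) = -0.0206; H_s = arccos(-0.0206) = 91.18°. In radians, H_s = 1.5914.
H_s sin φ sin δ = 1.5914 × 0.2130 × 0.0941 = 0.0319.
cos φ cos δ sin H_s = 0.9770 × 0.9956 × 0.9998 = 0.9725.
Q̄ = (1360/π) × (0.0319 + 0.9725) = 432.90 × 1.0044 = 434.80 W/m².

435 W/m²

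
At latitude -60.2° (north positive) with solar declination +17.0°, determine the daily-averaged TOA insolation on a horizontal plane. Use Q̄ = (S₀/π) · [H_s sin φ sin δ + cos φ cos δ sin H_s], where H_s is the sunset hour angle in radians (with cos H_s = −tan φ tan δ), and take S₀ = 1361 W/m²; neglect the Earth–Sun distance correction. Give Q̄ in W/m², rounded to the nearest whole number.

The sunset hour angle satisfies cos H_s = −tan φ tan δ = 0.5338, giving H_s = 57.74°. In radians, H_s = 1.0078.
H_s sin φ sin δ = 1.0078 × -0.8678 × 0.2924 = -0.2557.
cos φ cos δ sin H_s = 0.4970 × 0.9563 × 0.8457 = 0.4019.
Q̄ = (1361/π) × (-0.2557 + 0.4019) = 433.22 × 0.1462 = 63.34 W/m².

63 W/m²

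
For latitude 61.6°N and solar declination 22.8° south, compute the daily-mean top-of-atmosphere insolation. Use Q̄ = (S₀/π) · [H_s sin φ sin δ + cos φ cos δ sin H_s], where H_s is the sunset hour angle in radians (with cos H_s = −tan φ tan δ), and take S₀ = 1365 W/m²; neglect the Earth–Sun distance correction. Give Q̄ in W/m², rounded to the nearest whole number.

−tan φ tan δ = −(1.8495)(-0.4204) = 0.7775; H_s = arccos(0.7775) = 38.97°. In radians, H_s = 0.6802.
H_s sin φ sin δ = 0.6802 × 0.8796 × -0.3875 = -0.2318.
cos φ cos δ sin H_s = 0.4756 × 0.9219 × 0.6289 = 0.2757.
Q̄ = (1365/π) × (-0.2318 + 0.2757) = 434.49 × 0.0439 = 19.07 W/m².

19 W/m²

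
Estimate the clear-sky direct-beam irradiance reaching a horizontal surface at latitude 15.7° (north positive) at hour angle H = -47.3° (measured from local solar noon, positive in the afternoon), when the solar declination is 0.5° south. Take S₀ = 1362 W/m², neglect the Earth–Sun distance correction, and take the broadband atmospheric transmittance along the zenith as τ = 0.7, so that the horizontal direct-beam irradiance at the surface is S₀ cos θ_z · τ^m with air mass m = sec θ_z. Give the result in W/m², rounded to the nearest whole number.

cos θ_z = sin(15.7°) sin(-0.5°) + cos(15.7°) cos(-0.5°) cos(-47.30°) = -0.0024 + 0.6528 = 0.6504.
Air mass m = 1/cos θ_z = 1/0.6504 = 1.538; τ^m = 0.7^1.538 = 0.5778.
Surface direct beam = 1362 × 0.6504 × 0.5778 = 511.84 W/m².

512 W/m²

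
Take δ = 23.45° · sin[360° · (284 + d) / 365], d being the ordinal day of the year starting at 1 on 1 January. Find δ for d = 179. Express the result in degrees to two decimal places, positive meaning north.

360 × (284 + 179) / 365 = 456.658°; sin(456.658°) = 0.9933.
δ = 23.45 × 0.9933 = 23.293° ≈ +23.29°.

+23.29°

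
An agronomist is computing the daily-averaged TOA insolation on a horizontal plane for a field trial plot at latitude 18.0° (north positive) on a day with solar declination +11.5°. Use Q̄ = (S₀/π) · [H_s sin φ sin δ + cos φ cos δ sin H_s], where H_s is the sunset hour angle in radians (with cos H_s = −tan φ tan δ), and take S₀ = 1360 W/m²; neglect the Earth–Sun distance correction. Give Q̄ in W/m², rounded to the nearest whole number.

446 W/m²

cos H_s = −tan(18.0°) · tan(11.5°) = -0.0661, so H_s = arccos(-0.0661) = 93.79°. In radians, H_s = 1.6369.
H_s sin φ sin δ = 1.6369 × 0.3090 × 0.1994 = 0.1009.
cos φ cos δ sin H_s = 0.9511 × 0.9799 × 0.9978 = 0.9299.
Q̄ = (1360/π) × (0.1009 + 0.9299) = 432.90 × 1.0308 = 446.23 W/m².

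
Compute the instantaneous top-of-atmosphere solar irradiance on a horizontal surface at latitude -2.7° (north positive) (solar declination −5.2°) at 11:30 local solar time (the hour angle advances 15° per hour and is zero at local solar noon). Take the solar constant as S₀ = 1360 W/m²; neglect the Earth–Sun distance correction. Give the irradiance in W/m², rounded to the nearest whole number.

1347 W/m²

Hour angle H = 15° × (11.5 − 12) = -7.50°.
With φ = -2.7°, δ = -5.2°, H = -7.50°: sin φ sin δ = 0.0043, cos φ cos δ cos H = 0.9863, so cos θ_z = 0.9906.
Top-of-atmosphere irradiance = S₀ cos θ_z = 1360 × 0.9906 = 1347.22 W/m².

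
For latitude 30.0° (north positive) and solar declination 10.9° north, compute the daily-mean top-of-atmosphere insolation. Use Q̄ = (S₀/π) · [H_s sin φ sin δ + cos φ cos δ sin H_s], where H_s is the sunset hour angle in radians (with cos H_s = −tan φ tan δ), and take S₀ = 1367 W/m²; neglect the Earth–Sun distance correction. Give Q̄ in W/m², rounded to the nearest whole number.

cos H_s = −tan(30.0°) · tan(10.9°) = -0.1112, so H_s = arccos(-0.1112) = 96.38°. In radians, H_s = 1.6821.
H_s sin φ sin δ = 1.6821 × 0.5000 × 0.1891 = 0.1590.
cos φ cos δ sin H_s = 0.8660 × 0.9820 × 0.9938 = 0.8451.
Q̄ = (1367/π) × (0.1590 + 0.8451) = 435.13 × 1.0041 = 436.91 W/m².

437 W/m²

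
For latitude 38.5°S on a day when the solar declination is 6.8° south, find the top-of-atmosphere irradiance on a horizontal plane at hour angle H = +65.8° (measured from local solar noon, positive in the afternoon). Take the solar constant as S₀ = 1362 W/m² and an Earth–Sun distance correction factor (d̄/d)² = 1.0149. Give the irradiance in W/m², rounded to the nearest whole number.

542 W/m²

cos θ_z = sin(-38.5°) sin(-6.8°) + cos(-38.5°) cos(-6.8°) cos(65.80°) = 0.0737 + 0.3186 = 0.3923.
Top-of-atmosphere irradiance = S₀ (d̄/d)² cos θ_z = 1362 × 1.0149 × 0.3923 = 542.27 W/m².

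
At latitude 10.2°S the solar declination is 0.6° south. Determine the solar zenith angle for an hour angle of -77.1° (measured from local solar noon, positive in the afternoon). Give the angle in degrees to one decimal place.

77.2°

cos θ_z = sin(-10.2°) sin(-0.6°) + cos(-10.2°) cos(-0.6°) cos(-77.10°) = 0.0019 + 0.2197 = 0.2216.
θ_z = arccos(0.2216) = 77.20°.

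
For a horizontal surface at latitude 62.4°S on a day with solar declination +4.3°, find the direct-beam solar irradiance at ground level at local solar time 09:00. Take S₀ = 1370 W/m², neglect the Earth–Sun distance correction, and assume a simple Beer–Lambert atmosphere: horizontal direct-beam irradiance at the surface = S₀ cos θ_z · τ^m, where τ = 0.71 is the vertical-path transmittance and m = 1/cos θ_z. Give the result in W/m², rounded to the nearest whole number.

Hour angle H = 15° × (9 − 12) = -45.00°.
With φ = -62.4°, δ = 4.3°, H = -45.00°: sin φ sin δ = -0.0664, cos φ cos δ cos H = 0.3267, so cos θ_z = 0.2603.
Air mass m = 1/cos θ_z = 1/0.2603 = 3.842; τ^m = 0.71^3.842 = 0.2682.
Surface direct beam = 1370 × 0.2603 × 0.2682 = 95.64 W/m².

96 W/m²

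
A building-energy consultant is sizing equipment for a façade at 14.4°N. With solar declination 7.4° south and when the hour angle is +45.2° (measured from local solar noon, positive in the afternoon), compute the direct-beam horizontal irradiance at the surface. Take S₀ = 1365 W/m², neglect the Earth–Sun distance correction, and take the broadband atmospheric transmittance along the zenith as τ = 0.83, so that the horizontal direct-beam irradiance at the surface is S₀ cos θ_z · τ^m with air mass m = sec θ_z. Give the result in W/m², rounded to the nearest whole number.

cos θ_z = sin φ sin δ + cos φ cos δ cos H = (0.2487)(-0.1288) + (0.9686)(0.9917)(0.7046) = 0.6448.
Air mass m = 1/cos θ_z = 1/0.6448 = 1.551; τ^m = 0.83^1.551 = 0.7490.
Surface direct beam = 1365 × 0.6448 × 0.7490 = 659.23 W/m².

659 W/m²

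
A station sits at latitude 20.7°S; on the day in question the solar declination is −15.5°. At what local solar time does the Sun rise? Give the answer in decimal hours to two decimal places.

cos H_s = −tan(-20.7°) · tan(-15.5°) = -0.1048, so H_s = arccos(-0.1048) = 96.02°.
Sunrise is at 12 − H_s/15 = 12 − 6.401 = 5.599 h local solar time.

5.60 h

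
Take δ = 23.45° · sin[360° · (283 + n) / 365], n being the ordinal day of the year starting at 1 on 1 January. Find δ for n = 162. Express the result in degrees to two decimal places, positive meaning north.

360 × (283 + 162) / 365 = 438.904°; sin(438.904°) = 0.9813.
δ = 23.45 × 0.9813 = 23.011° ≈ +23.01°.

+23.01°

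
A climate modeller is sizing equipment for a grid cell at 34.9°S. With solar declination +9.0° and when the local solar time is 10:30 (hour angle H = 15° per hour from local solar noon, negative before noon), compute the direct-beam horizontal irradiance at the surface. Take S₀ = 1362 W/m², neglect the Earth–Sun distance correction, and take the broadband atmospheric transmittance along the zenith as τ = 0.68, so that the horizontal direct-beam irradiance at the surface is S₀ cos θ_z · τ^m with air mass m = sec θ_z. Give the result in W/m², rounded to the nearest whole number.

500 W/m²

Hour angle H = 15° × (10.5 − 12) = -22.50°.
cos θ_z = sin φ sin δ + cos φ cos δ cos H = (-0.5721)(0.1564) + (0.8202)(0.9877)(0.9239) = 0.6590.
Air mass m = 1/cos θ_z = 1/0.6590 = 1.517; τ^m = 0.68^1.517 = 0.5571.
Surface direct beam = 1362 × 0.6590 × 0.5571 = 500.03 W/m².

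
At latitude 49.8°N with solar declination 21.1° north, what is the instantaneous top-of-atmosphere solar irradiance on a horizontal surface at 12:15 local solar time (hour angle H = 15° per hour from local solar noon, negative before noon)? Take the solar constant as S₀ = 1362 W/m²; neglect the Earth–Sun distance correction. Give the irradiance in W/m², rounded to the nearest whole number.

1193 W/m²

Hour angle H = 15° × (12.25 − 12) = 3.75°.
With φ = 49.8°, δ = 21.1°, H = 3.75°: sin φ sin δ = 0.2750, cos φ cos δ cos H = 0.6009, so cos θ_z = 0.8759.
Top-of-atmosphere irradiance = S₀ cos θ_z = 1362 × 0.8759 = 1192.98 W/m².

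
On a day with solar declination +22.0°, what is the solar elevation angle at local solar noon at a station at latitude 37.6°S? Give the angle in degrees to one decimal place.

At local solar noon the hour angle is zero, so the elevation is 90° − |φ − δ| = 90° − |-37.6° − (22.0°)| = 90° − 59.6° = 30.4°.

30.4°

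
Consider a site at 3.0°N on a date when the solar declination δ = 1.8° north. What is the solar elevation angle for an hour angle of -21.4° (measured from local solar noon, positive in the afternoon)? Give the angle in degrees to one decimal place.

cos θ_z = sin φ sin δ + cos φ cos δ cos H = (0.0523)(0.0314) + (0.9986)(0.9995)(0.9311) = 0.9310.
θ_z = arccos(0.9310) = 21.41°, so the elevation is 90° − 21.41° = 68.59°.

68.6°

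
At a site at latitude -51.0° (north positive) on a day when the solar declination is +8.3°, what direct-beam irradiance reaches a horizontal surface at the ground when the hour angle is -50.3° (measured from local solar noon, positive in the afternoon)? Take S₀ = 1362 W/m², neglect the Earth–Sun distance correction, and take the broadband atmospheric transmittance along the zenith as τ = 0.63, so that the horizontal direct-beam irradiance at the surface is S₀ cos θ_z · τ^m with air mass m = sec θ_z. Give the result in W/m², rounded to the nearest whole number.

cos θ_z = sin φ sin δ + cos φ cos δ cos H = (-0.7771)(0.1444) + (0.6293)(0.9895)(0.6388) = 0.2856.
Air mass m = 1/cos θ_z = 1/0.2856 = 3.501; τ^m = 0.63^3.501 = 0.1984.
Surface direct beam = 1362 × 0.2856 × 0.1984 = 77.18 W/m².

77 W/m²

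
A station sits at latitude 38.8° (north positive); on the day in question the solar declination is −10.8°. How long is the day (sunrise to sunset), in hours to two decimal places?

cos H_s = −tan(38.8°) · tan(-10.8°) = 0.1534, so H_s = arccos(0.1534) = 81.18°.
Day length = 2 H_s / 15° h⁻¹ = 162.36° / 15 = 10.824 h.

10.82 hours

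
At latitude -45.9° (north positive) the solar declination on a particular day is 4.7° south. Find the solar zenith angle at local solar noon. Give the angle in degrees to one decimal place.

41.2°

At local solar noon the hour angle is zero, so the zenith angle is |φ − δ| = |-45.9° − (-4.7°)| = 41.2°.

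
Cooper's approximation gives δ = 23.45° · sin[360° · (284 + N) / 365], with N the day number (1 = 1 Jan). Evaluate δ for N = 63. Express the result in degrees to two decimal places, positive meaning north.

-7.15°

360 × (284 + 63) / 365 = 342.247°; sin(342.247°) = -0.3049.
δ = 23.45 × -0.3049 = -7.150° ≈ -7.15°.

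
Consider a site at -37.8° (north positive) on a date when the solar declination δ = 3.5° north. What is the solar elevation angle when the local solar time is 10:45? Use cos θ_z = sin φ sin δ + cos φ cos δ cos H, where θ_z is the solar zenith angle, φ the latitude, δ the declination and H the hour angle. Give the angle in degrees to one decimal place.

45.2°

Hour angle H = 15° × (10.75 − 12) = -18.75°.
With φ = -37.8°, δ = 3.5°, H = -18.75°: sin φ sin δ = -0.0374, cos φ cos δ cos H = 0.7468, so cos θ_z = 0.7094.
θ_z = arccos(0.7094) = 44.81°, so the elevation is 90° − 44.81° = 45.19°.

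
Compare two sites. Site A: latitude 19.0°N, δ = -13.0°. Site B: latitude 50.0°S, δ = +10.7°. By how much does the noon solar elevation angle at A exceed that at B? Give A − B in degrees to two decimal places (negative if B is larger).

+28.70°

A: 90° − |19.0 − (-13.0)| = 58.00°.
B: 90° − |-50.0 − (10.7)| = 29.30°.
A − B = 58.00 − 29.30 = 28.70°.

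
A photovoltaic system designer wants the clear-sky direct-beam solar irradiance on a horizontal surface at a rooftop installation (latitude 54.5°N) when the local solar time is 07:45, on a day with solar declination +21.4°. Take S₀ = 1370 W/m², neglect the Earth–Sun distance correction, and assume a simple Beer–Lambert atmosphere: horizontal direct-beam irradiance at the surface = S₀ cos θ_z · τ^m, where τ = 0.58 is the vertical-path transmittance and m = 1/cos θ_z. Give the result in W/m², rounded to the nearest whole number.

266 W/m²

Hour angle H = 15° × (7.75 − 12) = -63.75°.
With φ = 54.5°, δ = 21.4°, H = -63.75°: sin φ sin δ = 0.2971, cos φ cos δ cos H = 0.2391, so cos θ_z = 0.5362.
Air mass m = 1/cos θ_z = 1/0.5362 = 1.865; τ^m = 0.58^1.865 = 0.3621.
Surface direct beam = 1370 × 0.5362 × 0.3621 = 266.00 W/m².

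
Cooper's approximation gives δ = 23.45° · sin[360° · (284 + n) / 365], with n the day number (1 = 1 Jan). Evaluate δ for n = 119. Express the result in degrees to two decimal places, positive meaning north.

+14.27°

360 × (284 + 119) / 365 = 397.479°; sin(397.479°) = 0.6085.
δ = 23.45 × 0.6085 = 14.269° ≈ +14.27°.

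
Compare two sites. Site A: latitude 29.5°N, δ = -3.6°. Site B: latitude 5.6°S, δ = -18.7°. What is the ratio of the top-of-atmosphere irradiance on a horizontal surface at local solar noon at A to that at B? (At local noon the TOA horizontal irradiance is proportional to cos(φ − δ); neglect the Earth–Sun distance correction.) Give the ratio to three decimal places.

0.860

A: cos θ_z = cos(29.5° − (-3.6°)) = 0.8377.
B: cos θ_z = cos(-5.6° − (-18.7°)) = 0.9740.
Ratio A/B = 0.8377 / 0.9740 = 0.8601.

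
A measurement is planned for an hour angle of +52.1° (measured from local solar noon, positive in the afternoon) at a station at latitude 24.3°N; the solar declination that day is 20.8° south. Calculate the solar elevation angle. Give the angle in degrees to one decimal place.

With φ = 24.3°, δ = -20.8°, H = 52.10°: sin φ sin δ = -0.1461, cos φ cos δ cos H = 0.5234, so cos θ_z = 0.3773.
θ_z = arccos(0.3773) = 67.83°, so the elevation is 90° − 67.83° = 22.17°.

22.2°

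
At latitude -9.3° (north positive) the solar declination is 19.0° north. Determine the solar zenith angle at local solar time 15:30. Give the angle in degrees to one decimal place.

Hour angle H = 15° × (15.5 − 12) = 52.50°.
cos θ_z = sin φ sin δ + cos φ cos δ cos H = (-0.1616)(0.3256) + (0.9869)(0.9455)(0.6088) = 0.5155.
θ_z = arccos(0.5155) = 58.97°.

59.0°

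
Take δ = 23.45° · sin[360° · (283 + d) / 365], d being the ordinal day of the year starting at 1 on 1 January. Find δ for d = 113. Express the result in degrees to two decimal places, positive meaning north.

+11.93°

360 × (283 + 113) / 365 = 390.575°; sin(390.575°) = 0.5087.
δ = 23.45 × 0.5087 = 11.929° ≈ +11.93°.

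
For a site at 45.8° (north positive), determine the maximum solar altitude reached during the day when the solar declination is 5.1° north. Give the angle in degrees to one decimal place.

At local solar noon the hour angle is zero, so the elevation is 90° − |φ − δ| = 90° − |45.8° − (5.1°)| = 90° − 40.7° = 49.3°.

49.3°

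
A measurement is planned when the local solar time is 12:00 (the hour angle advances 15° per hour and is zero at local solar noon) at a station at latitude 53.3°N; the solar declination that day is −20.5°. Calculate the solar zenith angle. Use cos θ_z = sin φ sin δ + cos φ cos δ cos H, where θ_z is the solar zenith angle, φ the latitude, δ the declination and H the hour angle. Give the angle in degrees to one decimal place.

73.8°

Hour angle H = 15° × (12 − 12) = 0.00°.
With φ = 53.3°, δ = -20.5°, H = 0.00°: sin φ sin δ = -0.2808, cos φ cos δ cos H = 0.5598, so cos θ_z = 0.2790.
θ_z = arccos(0.2790) = 73.80°.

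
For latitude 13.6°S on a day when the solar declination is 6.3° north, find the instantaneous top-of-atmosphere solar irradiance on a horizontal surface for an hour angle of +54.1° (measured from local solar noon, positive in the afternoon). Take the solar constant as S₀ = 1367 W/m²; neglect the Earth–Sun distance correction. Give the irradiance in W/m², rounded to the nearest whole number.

739 W/m²

cos θ_z = sin φ sin δ + cos φ cos δ cos H = (-0.2351)(0.1097) + (0.9720)(0.9940)(0.5864) = 0.5408.
Top-of-atmosphere irradiance = S₀ cos θ_z = 1367 × 0.5408 = 739.27 W/m².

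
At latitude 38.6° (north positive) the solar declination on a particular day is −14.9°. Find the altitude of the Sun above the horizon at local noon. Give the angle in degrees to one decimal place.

At local solar noon the hour angle is zero, so the elevation is 90° − |φ − δ| = 90° − |38.6° − (-14.9°)| = 90° − 53.5° = 36.5°.

36.5°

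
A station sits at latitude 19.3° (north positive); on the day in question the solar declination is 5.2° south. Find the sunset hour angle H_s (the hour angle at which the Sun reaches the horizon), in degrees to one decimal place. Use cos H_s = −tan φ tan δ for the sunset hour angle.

−tan φ tan δ = −(0.3502)(-0.0910) = 0.0319; H_s = arccos(0.0319) = 88.17°.

88.2°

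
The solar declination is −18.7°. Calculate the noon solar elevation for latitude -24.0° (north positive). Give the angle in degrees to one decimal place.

84.7°

At local solar noon the hour angle is zero, so the elevation is 90° − |φ − δ| = 90° − |-24.0° − (-18.7°)| = 90° − 5.3° = 84.7°.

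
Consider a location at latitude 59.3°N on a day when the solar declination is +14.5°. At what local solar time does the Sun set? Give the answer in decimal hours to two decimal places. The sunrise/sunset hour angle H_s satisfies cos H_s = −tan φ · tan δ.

−tan φ tan δ = −(1.6842)(0.2586) = -0.4355; H_s = arccos(-0.4355) = 115.82°.
Sunset is at 12 + H_s/15 = 12 + 7.721 = 19.721 h local solar time.

19.72 h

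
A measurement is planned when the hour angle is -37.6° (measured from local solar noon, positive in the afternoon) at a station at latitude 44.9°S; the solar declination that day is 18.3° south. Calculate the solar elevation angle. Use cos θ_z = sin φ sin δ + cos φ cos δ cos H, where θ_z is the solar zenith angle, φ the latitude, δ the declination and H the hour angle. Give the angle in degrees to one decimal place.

With φ = -44.9°, δ = -18.3°, H = -37.60°: sin φ sin δ = 0.2216, cos φ cos δ cos H = 0.5328, so cos θ_z = 0.7544.
θ_z = arccos(0.7544) = 41.03°, so the elevation is 90° − 41.03° = 48.97°.

49.0°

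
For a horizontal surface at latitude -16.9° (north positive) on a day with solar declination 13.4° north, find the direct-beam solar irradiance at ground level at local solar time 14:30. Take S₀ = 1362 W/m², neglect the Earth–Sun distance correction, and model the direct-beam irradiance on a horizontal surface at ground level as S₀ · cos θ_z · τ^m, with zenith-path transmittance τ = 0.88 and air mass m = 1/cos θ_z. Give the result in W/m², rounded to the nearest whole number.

755 W/m²

Hour angle H = 15° × (14.5 − 12) = 37.50°.
With φ = -16.9°, δ = 13.4°, H = 37.50°: sin φ sin δ = -0.0674, cos φ cos δ cos H = 0.7384, so cos θ_z = 0.6710.
Air mass m = 1/cos θ_z = 1/0.6710 = 1.490; τ^m = 0.88^1.490 = 0.8266.
Surface direct beam = 1362 × 0.6710 × 0.8266 = 755.43 W/m².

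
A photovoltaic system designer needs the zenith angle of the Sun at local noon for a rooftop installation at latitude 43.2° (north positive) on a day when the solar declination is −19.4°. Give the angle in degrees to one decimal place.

62.6°

At local solar noon the hour angle is zero, so the zenith angle is |φ − δ| = |43.2° − (-19.4°)| = 62.6°.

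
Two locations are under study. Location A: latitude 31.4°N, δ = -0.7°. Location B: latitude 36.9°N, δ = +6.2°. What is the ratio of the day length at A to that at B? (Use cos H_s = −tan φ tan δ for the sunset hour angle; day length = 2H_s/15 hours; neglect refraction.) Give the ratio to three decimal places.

A: H_s = arccos(−tan 31.4° · tan -0.7°) = 89.57°, so 2H_s/15 = 11.9427 h.
B: H_s = arccos(−tan 36.9° · tan 6.2°) = 94.68°, so 2H_s/15 = 12.6240 h.
Ratio A/B = 11.9427 / 12.6240 = 0.9460.

0.946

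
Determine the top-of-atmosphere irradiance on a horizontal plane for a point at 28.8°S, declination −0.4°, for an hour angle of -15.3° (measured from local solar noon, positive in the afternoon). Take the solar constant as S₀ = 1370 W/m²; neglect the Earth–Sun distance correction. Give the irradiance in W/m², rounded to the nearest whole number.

cos θ_z = sin φ sin δ + cos φ cos δ cos H = (-0.4818)(-0.0070) + (0.8763)(1.0000)(0.9646) = 0.8487.
Top-of-atmosphere irradiance = S₀ cos θ_z = 1370 × 0.8487 = 1162.72 W/m².

1163 W/m²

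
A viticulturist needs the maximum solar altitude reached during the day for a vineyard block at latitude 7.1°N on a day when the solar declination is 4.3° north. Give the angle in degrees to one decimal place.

87.2°

At local solar noon the hour angle is zero, so the elevation is 90° − |φ − δ| = 90° − |7.1° − (4.3°)| = 90° − 2.8° = 87.2°.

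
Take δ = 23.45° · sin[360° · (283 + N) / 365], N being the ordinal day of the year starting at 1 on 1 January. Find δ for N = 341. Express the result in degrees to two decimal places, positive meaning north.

-22.70°

360 × (283 + 341) / 365 = 615.452°; sin(615.452°) = -0.9679.
δ = 23.45 × -0.9679 = -22.697° ≈ -22.70°.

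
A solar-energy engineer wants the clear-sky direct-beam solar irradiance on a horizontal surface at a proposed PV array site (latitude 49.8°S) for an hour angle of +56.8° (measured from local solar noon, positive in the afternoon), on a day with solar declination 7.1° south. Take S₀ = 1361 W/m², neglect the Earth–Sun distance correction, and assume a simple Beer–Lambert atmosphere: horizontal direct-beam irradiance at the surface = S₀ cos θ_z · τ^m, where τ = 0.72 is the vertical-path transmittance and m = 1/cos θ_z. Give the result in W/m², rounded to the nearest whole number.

290 W/m²

cos θ_z = sin(-49.8°) sin(-7.1°) + cos(-49.8°) cos(-7.1°) cos(56.80°) = 0.0944 + 0.3507 = 0.4451.
Air mass m = 1/cos θ_z = 1/0.4451 = 2.247; τ^m = 0.72^2.247 = 0.4780.
Surface direct beam = 1361 × 0.4451 × 0.4780 = 289.56 W/m².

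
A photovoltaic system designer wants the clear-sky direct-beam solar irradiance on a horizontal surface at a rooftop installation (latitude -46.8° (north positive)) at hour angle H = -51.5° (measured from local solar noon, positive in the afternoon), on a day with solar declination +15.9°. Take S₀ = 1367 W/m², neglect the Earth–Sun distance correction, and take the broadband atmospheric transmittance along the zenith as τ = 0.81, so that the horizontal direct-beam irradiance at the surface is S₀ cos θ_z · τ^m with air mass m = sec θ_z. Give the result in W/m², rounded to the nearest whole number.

cos θ_z = sin φ sin δ + cos φ cos δ cos H = (-0.7290)(0.2740) + (0.6845)(0.9617)(0.6225) = 0.2100.
Air mass m = 1/cos θ_z = 1/0.2100 = 4.762; τ^m = 0.81^4.762 = 0.3666.
Surface direct beam = 1367 × 0.2100 × 0.3666 = 105.24 W/m².

105 W/m²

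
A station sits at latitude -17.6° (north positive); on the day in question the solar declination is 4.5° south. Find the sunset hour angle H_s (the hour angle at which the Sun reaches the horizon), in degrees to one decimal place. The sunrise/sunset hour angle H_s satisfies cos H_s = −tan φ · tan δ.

cos H_s = −tan(-17.6°) · tan(-4.5°) = -0.0250, so H_s = arccos(-0.0250) = 91.43°.

91.4°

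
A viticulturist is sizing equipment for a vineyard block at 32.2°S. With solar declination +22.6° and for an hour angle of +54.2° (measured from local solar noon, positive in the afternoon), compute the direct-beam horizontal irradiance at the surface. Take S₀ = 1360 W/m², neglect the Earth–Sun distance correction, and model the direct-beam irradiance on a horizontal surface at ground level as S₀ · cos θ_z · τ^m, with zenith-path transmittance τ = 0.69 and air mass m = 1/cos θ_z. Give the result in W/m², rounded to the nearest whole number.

79 W/m²

cos θ_z = sin φ sin δ + cos φ cos δ cos H = (-0.5329)(0.3843) + (0.8462)(0.9232)(0.5850) = 0.2522.
Air mass m = 1/cos θ_z = 1/0.2522 = 3.965; τ^m = 0.69^3.965 = 0.2296.
Surface direct beam = 1360 × 0.2522 × 0.2296 = 78.75 W/m².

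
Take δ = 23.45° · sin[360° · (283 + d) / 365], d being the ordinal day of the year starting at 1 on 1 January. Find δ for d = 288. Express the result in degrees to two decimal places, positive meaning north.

-9.23°

360 × (283 + 288) / 365 = 563.178°; sin(563.178°) = -0.3936.
δ = 23.45 × -0.3936 = -9.230° ≈ -9.23°.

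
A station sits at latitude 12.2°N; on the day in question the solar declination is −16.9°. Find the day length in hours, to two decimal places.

11.50 hours

The sunset hour angle satisfies cos H_s = −tan φ tan δ = 0.0657, giving H_s = 86.23°.
Day length = 2 H_s / 15° h⁻¹ = 172.46° / 15 = 11.497 h.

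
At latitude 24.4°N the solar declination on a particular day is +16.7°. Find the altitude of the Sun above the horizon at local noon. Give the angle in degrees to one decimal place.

82.3°

At local solar noon the hour angle is zero, so the elevation is 90° − |φ − δ| = 90° − |24.4° − (16.7°)| = 90° − 7.7° = 82.3°.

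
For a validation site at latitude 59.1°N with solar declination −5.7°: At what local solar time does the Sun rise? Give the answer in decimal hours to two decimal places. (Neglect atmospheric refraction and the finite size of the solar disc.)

6.64 h

The sunset hour angle satisfies cos H_s = −tan φ tan δ = 0.1668, giving H_s = 80.40°.
Sunrise is at 12 − H_s/15 = 12 − 5.360 = 6.640 h local solar time.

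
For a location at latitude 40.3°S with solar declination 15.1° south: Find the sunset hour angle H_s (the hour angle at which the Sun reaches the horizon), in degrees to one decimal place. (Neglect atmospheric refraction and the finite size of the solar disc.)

cos H_s = −tan(-40.3°) · tan(-15.1°) = -0.2288, so H_s = arccos(-0.2288) = 103.23°.

103.2°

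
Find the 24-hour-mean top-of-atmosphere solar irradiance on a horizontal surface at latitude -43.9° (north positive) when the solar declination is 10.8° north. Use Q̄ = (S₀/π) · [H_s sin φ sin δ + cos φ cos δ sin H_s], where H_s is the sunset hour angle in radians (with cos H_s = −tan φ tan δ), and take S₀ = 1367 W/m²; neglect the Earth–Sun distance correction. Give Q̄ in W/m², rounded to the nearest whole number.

cos H_s = −tan(-43.9°) · tan(10.8°) = 0.1836, so H_s = arccos(0.1836) = 79.42°. In radians, H_s = 1.3861.
H_s sin φ sin δ = 1.3861 × -0.6934 × 0.1874 = -0.1801.
cos φ cos δ sin H_s = 0.7206 × 0.9823 × 0.9830 = 0.6958.
Q̄ = (1367/π) × (-0.1801 + 0.6958) = 435.13 × 0.5157 = 224.40 W/m².

224 W/m²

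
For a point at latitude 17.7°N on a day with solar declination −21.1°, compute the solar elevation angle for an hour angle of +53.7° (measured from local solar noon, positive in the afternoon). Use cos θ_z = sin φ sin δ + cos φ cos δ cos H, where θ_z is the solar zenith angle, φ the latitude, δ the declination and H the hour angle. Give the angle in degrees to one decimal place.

24.6°

With φ = 17.7°, δ = -21.1°, H = 53.70°: sin φ sin δ = -0.1095, cos φ cos δ cos H = 0.5262, so cos θ_z = 0.4167.
θ_z = arccos(0.4167) = 65.37°, so the elevation is 90° − 65.37° = 24.63°.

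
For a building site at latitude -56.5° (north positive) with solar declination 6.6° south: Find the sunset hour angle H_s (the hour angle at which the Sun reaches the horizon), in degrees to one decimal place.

The sunset hour angle satisfies cos H_s = −tan φ tan δ = -0.1748, giving H_s = 100.07°.

100.1°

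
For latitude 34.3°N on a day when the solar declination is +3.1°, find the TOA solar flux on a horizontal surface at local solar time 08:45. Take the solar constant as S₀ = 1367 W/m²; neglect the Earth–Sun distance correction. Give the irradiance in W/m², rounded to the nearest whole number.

Hour angle H = 15° × (8.75 − 12) = -48.75°.
cos θ_z = sin(34.3°) sin(3.1°) + cos(34.3°) cos(3.1°) cos(-48.75°) = 0.0305 + 0.5439 = 0.5744.
Top-of-atmosphere irradiance = S₀ cos θ_z = 1367 × 0.5744 = 785.20 W/m².

785 W/m²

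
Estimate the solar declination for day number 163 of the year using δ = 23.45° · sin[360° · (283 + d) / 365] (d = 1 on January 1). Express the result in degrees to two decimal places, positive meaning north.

+23.09°

360 × (283 + 163) / 365 = 439.890°; sin(439.890°) = 0.9845.
δ = 23.45 × 0.9845 = 23.087° ≈ +23.09°.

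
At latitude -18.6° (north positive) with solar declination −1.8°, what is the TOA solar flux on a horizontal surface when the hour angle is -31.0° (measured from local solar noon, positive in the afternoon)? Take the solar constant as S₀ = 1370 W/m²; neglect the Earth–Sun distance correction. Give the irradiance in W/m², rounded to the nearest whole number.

1126 W/m²

cos θ_z = sin φ sin δ + cos φ cos δ cos H = (-0.3190)(-0.0314) + (0.9478)(0.9995)(0.8572) = 0.8221.
Top-of-atmosphere irradiance = S₀ cos θ_z = 1370 × 0.8221 = 1126.28 W/m².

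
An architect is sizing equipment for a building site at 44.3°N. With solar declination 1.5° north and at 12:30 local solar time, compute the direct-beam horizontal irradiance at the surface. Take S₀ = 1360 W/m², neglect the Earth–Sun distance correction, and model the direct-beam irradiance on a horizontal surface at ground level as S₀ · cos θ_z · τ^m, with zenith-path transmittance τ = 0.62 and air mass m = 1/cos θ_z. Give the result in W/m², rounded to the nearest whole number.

Hour angle H = 15° × (12.5 − 12) = 7.50°.
With φ = 44.3°, δ = 1.5°, H = 7.50°: sin φ sin δ = 0.0183, cos φ cos δ cos H = 0.7093, so cos θ_z = 0.7276.
Air mass m = 1/cos θ_z = 1/0.7276 = 1.374; τ^m = 0.62^1.374 = 0.5185.
Surface direct beam = 1360 × 0.7276 × 0.5185 = 513.07 W/m².

513 W/m²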